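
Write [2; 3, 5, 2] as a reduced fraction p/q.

81/35

Fold from the inside: start with 2/1.
  5 + 1/2 = 11/2
  3 + 2/11 = 35/11
  2 + 11/35 = 81/35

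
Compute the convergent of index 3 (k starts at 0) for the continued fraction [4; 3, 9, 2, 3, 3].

Using pₖ = aₖpₖ₋₁ + pₖ₋₂, qₖ = aₖqₖ₋₁ + qₖ₋₂ (with p₋₁=1, p₋₂=0, q₋₁=0, q₋₂=1):
  k=0: a=4, p=4, q=1
  k=1: a=3, p=13, q=3
  k=2: a=9, p=121, q=28
  k=3: a=2, p=255, q=59

255/59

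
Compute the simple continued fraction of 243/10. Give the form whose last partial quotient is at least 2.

243 = 24*10 + 3
10 = 3*3 + 1
3 = 3*1 + 0  (stop)
So 243/10 = [24; 3, 3].

[24; 3, 3]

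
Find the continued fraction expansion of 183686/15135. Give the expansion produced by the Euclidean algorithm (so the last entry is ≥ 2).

183686 = 12*15135 + 2066
15135 = 7*2066 + 673
2066 = 3*673 + 47
673 = 14*47 + 15
47 = 3*15 + 2
15 = 7*2 + 1
2 = 2*1 + 0  (stop)
So 183686/15135 = [12; 7, 3, 14, 3, 7, 2].

[12; 7, 3, 14, 3, 7, 2]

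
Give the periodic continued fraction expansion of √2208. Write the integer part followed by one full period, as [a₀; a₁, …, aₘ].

[46; 1, 92]

a₀ = ⌊√2208⌋ = 46.
With m₀=0, d₀=1 and mₖ₊₁ = dₖaₖ − mₖ, dₖ₊₁ = (n − mₖ₊₁²)/dₖ, aₖ₊₁ = ⌊(a₀+mₖ₊₁)/dₖ₊₁⌋:
  k=1: m=46, d=92, a=1
  k=2: m=46, d=1, a=92
d=1 and a=2a₀=92 at k=2, so the next step gives (m, d) = (46, 92) again — its k=1 value — and the period has length 2.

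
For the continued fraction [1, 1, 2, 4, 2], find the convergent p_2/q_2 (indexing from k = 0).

Using pₖ = aₖpₖ₋₁ + pₖ₋₂, qₖ = aₖqₖ₋₁ + qₖ₋₂ (with p₋₁=1, p₋₂=0, q₋₁=0, q₋₂=1):
  k=0: a=1, p=1, q=1
  k=1: a=1, p=2, q=1
  k=2: a=2, p=5, q=3

5/3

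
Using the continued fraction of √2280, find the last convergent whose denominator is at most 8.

√2280 = [47; 1, 2, 1, 94, …] (period length 4).
Convergents:
  p_0/q_0 = 47/1
  p_1/q_1 = 48/1
  p_2/q_2 = 143/3
  p_3/q_3 = 191/4
  p_4/q_4 = 18097/379
q_3 = 4 ≤ 8 < 379 = q_4, so the answer is 191/4.

191/4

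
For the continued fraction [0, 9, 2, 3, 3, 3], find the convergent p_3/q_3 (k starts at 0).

7/66

Using pₖ = aₖpₖ₋₁ + pₖ₋₂, qₖ = aₖqₖ₋₁ + qₖ₋₂ (with p₋₁=1, p₋₂=0, q₋₁=0, q₋₂=1):
  k=0: a=0, p=0, q=1
  k=1: a=9, p=1, q=9
  k=2: a=2, p=2, q=19
  k=3: a=3, p=7, q=66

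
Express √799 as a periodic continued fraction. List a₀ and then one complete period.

a₀ = ⌊√799⌋ = 28.
With m₀=0, d₀=1 and mₖ₊₁ = dₖaₖ − mₖ, dₖ₊₁ = (n − mₖ₊₁²)/dₖ, aₖ₊₁ = ⌊(a₀+mₖ₊₁)/dₖ₊₁⌋:
  k=1: m=28, d=15, a=3
  k=2: m=17, d=34, a=1
  k=3: m=17, d=15, a=3
  k=4: m=28, d=1, a=56
d=1 and a=2a₀=56 at k=4, so the next step gives (m, d) = (28, 15) again — its k=1 value — and the period has length 4.

[28; 3, 1, 3, 56]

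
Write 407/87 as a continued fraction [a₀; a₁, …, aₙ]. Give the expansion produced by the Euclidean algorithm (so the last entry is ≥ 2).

[4; 1, 2, 9, 3]

407 = 4·87 + 59
87 = 1·59 + 28
59 = 2·28 + 3
28 = 9·3 + 1
3 = 3·1 + 0  (stop)
So 407/87 = [4; 1, 2, 9, 3].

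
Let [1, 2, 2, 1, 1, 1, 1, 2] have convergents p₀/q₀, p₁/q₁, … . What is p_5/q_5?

Using pₖ = aₖpₖ₋₁ + pₖ₋₂, qₖ = aₖqₖ₋₁ + qₖ₋₂ (with p₋₁=1, p₋₂=0, q₋₁=0, q₋₂=1):
  k=0: a=1, p=1, q=1
  k=1: a=2, p=3, q=2
  k=2: a=2, p=7, q=5
  k=3: a=1, p=10, q=7
  k=4: a=1, p=17, q=12
  k=5: a=1, p=27, q=19

27/19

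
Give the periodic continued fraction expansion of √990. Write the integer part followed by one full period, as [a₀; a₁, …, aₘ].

a₀ = ⌊√990⌋ = 31.
With m₀=0, d₀=1 and mₖ₊₁ = dₖaₖ − mₖ, dₖ₊₁ = (n − mₖ₊₁²)/dₖ, aₖ₊₁ = ⌊(a₀+mₖ₊₁)/dₖ₊₁⌋:
  k=1: m=31, d=29, a=2
  k=2: m=27, d=9, a=6
  k=3: m=27, d=29, a=2
  k=4: m=31, d=1, a=62
d=1 and a=2a₀=62 at k=4, so the next step gives (m, d) = (31, 29) again — its k=1 value — and the period has length 4.

[31; 2, 6, 2, 62]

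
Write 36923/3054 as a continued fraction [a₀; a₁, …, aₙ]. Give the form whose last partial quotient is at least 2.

36923 = 12·3054 + 275
3054 = 11·275 + 29
275 = 9·29 + 14
29 = 2·14 + 1
14 = 14·1 + 0  (stop)
So 36923/3054 = [12; 11, 9, 2, 14].

[12; 11, 9, 2, 14]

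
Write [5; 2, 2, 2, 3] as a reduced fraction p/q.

222/41

Fold from the inside: start with 3/1.
  2 + 1/3 = 7/3
  2 + 3/7 = 17/7
  2 + 7/17 = 41/17
  5 + 17/41 = 222/41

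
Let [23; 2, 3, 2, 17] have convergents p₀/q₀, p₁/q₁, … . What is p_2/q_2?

Using pₖ = aₖpₖ₋₁ + pₖ₋₂, qₖ = aₖqₖ₋₁ + qₖ₋₂ (with p₋₁=1, p₋₂=0, q₋₁=0, q₋₂=1):
  k=0: a=23, p=23, q=1
  k=1: a=2, p=47, q=2
  k=2: a=3, p=164, q=7

164/7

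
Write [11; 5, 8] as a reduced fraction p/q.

Fold from the inside: start with 8/1.
  5 + 1/8 = 41/8
  11 + 8/41 = 459/41

459/41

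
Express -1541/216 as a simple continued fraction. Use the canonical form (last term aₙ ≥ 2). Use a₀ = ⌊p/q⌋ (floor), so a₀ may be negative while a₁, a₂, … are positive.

[-8; 1, 6, 2, 4, 3]

-1541 = -8*216 + 187
216 = 1*187 + 29
187 = 6*29 + 13
29 = 2*13 + 3
13 = 4*3 + 1
3 = 3*1 + 0  (stop)
So -1541/216 = [-8; 1, 6, 2, 4, 3].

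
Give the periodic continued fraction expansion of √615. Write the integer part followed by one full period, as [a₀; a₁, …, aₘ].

[24; 1, 3, 1, 48]

a₀ = ⌊√615⌋ = 24.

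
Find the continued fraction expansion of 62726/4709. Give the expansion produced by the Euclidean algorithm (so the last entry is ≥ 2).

[13; 3, 8, 3, 2, 3, 3, 2]

62726 = 13·4709 + 1509
4709 = 3·1509 + 182
1509 = 8·182 + 53
182 = 3·53 + 23
53 = 2·23 + 7
23 = 3·7 + 2
7 = 3·2 + 1
2 = 2·1 + 0  (stop)
So 62726/4709 = [13; 3, 8, 3, 2, 3, 3, 2].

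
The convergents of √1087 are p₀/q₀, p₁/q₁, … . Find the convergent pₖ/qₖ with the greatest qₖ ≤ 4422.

71775/2177

√1087 = [32; 1, 31, 1, 64, …] (period length 4).
Convergents:
  p_0/q_0 = 32/1
  p_1/q_1 = 33/1
  p_2/q_2 = 1055/32
  p_3/q_3 = 1088/33
  p_4/q_4 = 70687/2144
  p_5/q_5 = 71775/2177
  p_6/q_6 = 2295712/69631
q_5 = 2177 ≤ 4422 < 69631 = q_6, so the answer is 71775/2177.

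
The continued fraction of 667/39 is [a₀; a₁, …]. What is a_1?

667 = 17·39 + 4   →  a_0 = 17
39 = 9·4 + 3   →  a_1 = 9

9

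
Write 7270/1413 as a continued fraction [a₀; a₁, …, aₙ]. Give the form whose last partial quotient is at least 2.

7270 = 5×1413 + 205
1413 = 6×205 + 183
205 = 1×183 + 22
183 = 8×22 + 7
22 = 3×7 + 1
7 = 7×1 + 0  (stop)
So 7270/1413 = [5; 6, 1, 8, 3, 7].

[5; 6, 1, 8, 3, 7]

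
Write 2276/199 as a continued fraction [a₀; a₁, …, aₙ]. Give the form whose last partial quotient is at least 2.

2276 = 11*199 + 87
199 = 2*87 + 25
87 = 3*25 + 12
25 = 2*12 + 1
12 = 12*1 + 0  (stop)
So 2276/199 = [11; 2, 3, 2, 12].

[11; 2, 3, 2, 12]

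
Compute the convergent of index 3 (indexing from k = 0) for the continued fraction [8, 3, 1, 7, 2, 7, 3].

Using pₖ = aₖpₖ₋₁ + pₖ₋₂, qₖ = aₖqₖ₋₁ + qₖ₋₂ (with p₋₁=1, p₋₂=0, q₋₁=0, q₋₂=1):
  k=0: a=8, p=8, q=1
  k=1: a=3, p=25, q=3
  k=2: a=1, p=33, q=4
  k=3: a=7, p=256, q=31

256/31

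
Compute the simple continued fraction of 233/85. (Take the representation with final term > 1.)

[2; 1, 2, 1, 6, 3]

233 = 2·85 + 63
85 = 1·63 + 22
63 = 2·22 + 19
22 = 1·19 + 3
19 = 6·3 + 1
3 = 3·1 + 0  (stop)
So 233/85 = [2; 1, 2, 1, 6, 3].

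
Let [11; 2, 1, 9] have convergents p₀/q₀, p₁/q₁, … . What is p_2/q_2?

Using pₖ = aₖpₖ₋₁ + pₖ₋₂, qₖ = aₖqₖ₋₁ + qₖ₋₂ (with p₋₁=1, p₋₂=0, q₋₁=0, q₋₂=1):
  k=0: a=11, p=11, q=1
  k=1: a=2, p=23, q=2
  k=2: a=1, p=34, q=3

34/3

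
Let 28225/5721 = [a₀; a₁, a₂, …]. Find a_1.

28225 = 4·5721 + 5341   →  a_0 = 4
5721 = 1·5341 + 380   →  a_1 = 1

1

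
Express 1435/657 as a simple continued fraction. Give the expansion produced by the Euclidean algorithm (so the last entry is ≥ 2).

[2; 5, 2, 3, 17]

1435 = 2×657 + 121
657 = 5×121 + 52
121 = 2×52 + 17
52 = 3×17 + 1
17 = 17×1 + 0  (stop)
So 1435/657 = [2; 5, 2, 3, 17].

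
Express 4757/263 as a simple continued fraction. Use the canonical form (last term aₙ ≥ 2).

4757 = 18×263 + 23
263 = 11×23 + 10
23 = 2×10 + 3
10 = 3×3 + 1
3 = 3×1 + 0  (stop)
So 4757/263 = [18; 11, 2, 3, 3].

[18; 11, 2, 3, 3]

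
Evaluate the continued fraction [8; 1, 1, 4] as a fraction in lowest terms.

Using pₖ = aₖpₖ₋₁ + pₖ₋₂ and qₖ = aₖqₖ₋₁ + qₖ₋₂:
  k=0: a=8, p=8, q=1
  k=1: a=1, p=9, q=1
  k=2: a=1, p=17, q=2
  k=3: a=4, p=77, q=9

77/9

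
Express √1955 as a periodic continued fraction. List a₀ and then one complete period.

[44; 4, 1, 1, 1, 4, 88]

a₀ = ⌊√1955⌋ = 44.
With m₀=0, d₀=1 and mₖ₊₁ = dₖaₖ − mₖ, dₖ₊₁ = (n − mₖ₊₁²)/dₖ, aₖ₊₁ = ⌊(a₀+mₖ₊₁)/dₖ₊₁⌋:
  k=1: m=44, d=19, a=4
  k=2: m=32, d=49, a=1
  k=3: m=17, d=34, a=1
  k=4: m=17, d=49, a=1
  k=5: m=32, d=19, a=4
  k=6: m=44, d=1, a=88
d=1 and a=2a₀=88 at k=6, so the next step gives (m, d) = (44, 19) again — its k=1 value — and the period has length 6.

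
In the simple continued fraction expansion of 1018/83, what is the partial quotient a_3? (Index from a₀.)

3

1018 = 12·83 + 22   →  a_0 = 12
83 = 3·22 + 17   →  a_1 = 3
22 = 1·17 + 5   →  a_2 = 1
17 = 3·5 + 2   →  a_3 = 3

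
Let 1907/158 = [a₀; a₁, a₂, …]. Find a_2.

2

1907 = 12·158 + 11   →  a_0 = 12
158 = 14·11 + 4   →  a_1 = 14
11 = 2·4 + 3   →  a_2 = 2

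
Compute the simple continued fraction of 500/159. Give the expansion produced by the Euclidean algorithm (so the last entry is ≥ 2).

500 = 3×159 + 23
159 = 6×23 + 21
23 = 1×21 + 2
21 = 10×2 + 1
2 = 2×1 + 0  (stop)
So 500/159 = [3; 6, 1, 10, 2].

[3; 6, 1, 10, 2]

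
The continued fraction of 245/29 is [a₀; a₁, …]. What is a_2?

245 = 8·29 + 13   →  a_0 = 8
29 = 2·13 + 3   →  a_1 = 2
13 = 4·3 + 1   →  a_2 = 4

4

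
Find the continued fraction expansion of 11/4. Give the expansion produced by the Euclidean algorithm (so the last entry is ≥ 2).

[2; 1, 3]

11 = 2·4 + 3
4 = 1·3 + 1
3 = 3·1 + 0  (stop)
So 11/4 = [2; 1, 3].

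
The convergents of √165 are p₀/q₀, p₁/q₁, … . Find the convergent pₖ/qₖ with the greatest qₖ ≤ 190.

1079/84

√165 = [12; 1, 5, 2, 5, 1, 24, …] (period length 6).
Convergents:
  p_0/q_0 = 12/1
  p_1/q_1 = 13/1
  p_2/q_2 = 77/6
  p_3/q_3 = 167/13
  p_4/q_4 = 912/71
  p_5/q_5 = 1079/84
  p_6/q_6 = 26808/2087
q_5 = 84 ≤ 190 < 2087 = q_6, so the answer is 1079/84.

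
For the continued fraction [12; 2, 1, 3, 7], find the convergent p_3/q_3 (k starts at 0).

136/11

Using pₖ = aₖpₖ₋₁ + pₖ₋₂, qₖ = aₖqₖ₋₁ + qₖ₋₂ (with p₋₁=1, p₋₂=0, q₋₁=0, q₋₂=1):
  k=0: a=12, p=12, q=1
  k=1: a=2, p=25, q=2
  k=2: a=1, p=37, q=3
  k=3: a=3, p=136, q=11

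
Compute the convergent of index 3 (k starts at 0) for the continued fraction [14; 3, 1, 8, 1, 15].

499/35

Using pₖ = aₖpₖ₋₁ + pₖ₋₂, qₖ = aₖqₖ₋₁ + qₖ₋₂ (with p₋₁=1, p₋₂=0, q₋₁=0, q₋₂=1):
  k=0: a=14, p=14, q=1
  k=1: a=3, p=43, q=3
  k=2: a=1, p=57, q=4
  k=3: a=8, p=499, q=35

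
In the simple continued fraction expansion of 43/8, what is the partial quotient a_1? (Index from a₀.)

2

43 = 5·8 + 3   →  a_0 = 5
8 = 2·3 + 2   →  a_1 = 2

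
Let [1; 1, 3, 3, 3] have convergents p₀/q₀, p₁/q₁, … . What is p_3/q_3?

Using pₖ = aₖpₖ₋₁ + pₖ₋₂, qₖ = aₖqₖ₋₁ + qₖ₋₂ (with p₋₁=1, p₋₂=0, q₋₁=0, q₋₂=1):
  k=0: a=1, p=1, q=1
  k=1: a=1, p=2, q=1
  k=2: a=3, p=7, q=4
  k=3: a=3, p=23, q=13

23/13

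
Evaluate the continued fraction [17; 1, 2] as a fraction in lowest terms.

Fold from the inside: start with 2/1.
  1 + 1/2 = 3/2
  17 + 2/3 = 53/3

53/3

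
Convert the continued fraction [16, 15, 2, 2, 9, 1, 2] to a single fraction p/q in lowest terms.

37367/2326

Using pₖ = aₖpₖ₋₁ + pₖ₋₂ and qₖ = aₖqₖ₋₁ + qₖ₋₂:
  k=0: a=16, p=16, q=1
  k=1: a=15, p=241, q=15
  k=2: a=2, p=498, q=31
  k=3: a=2, p=1237, q=77
  k=4: a=9, p=11631, q=724
  k=5: a=1, p=12868, q=801
  k=6: a=2, p=37367, q=2326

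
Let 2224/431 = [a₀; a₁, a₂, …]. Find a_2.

4

2224 = 5·431 + 69   →  a_0 = 5
431 = 6·69 + 17   →  a_1 = 6
69 = 4·17 + 1   →  a_2 = 4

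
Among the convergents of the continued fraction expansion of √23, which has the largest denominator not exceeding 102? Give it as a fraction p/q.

√23 = [4; 1, 3, 1, 8, …] (period length 4).
Convergents:
  p_0/q_0 = 4/1
  p_1/q_1 = 5/1
  p_2/q_2 = 19/4
  p_3/q_3 = 24/5
  p_4/q_4 = 211/44
  p_5/q_5 = 235/49
  p_6/q_6 = 916/191
q_5 = 49 ≤ 102 < 191 = q_6, so the answer is 235/49.

235/49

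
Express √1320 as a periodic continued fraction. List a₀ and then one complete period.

a₀ = ⌊√1320⌋ = 36.
With m₀=0, d₀=1 and mₖ₊₁ = dₖaₖ − mₖ, dₖ₊₁ = (n − mₖ₊₁²)/dₖ, aₖ₊₁ = ⌊(a₀+mₖ₊₁)/dₖ₊₁⌋:
  k=1: m=36, d=24, a=3
  k=2: m=36, d=1, a=72
d=1 and a=2a₀=72 at k=2, so the next step gives (m, d) = (36, 24) again — its k=1 value — and the period has length 2.

[36; 3, 72]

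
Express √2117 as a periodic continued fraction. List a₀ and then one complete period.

[46; 92]

a₀ = ⌊√2117⌋ = 46.
With m₀=0, d₀=1 and mₖ₊₁ = dₖaₖ − mₖ, dₖ₊₁ = (n − mₖ₊₁²)/dₖ, aₖ₊₁ = ⌊(a₀+mₖ₊₁)/dₖ₊₁⌋:
  k=1: m=46, d=1, a=92
d=1 and a=2a₀=92 at k=1, so the next step gives (m, d) = (46, 1) again — its k=1 value — and the period has length 1.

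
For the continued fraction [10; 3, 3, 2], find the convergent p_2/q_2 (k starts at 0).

Using pₖ = aₖpₖ₋₁ + pₖ₋₂, qₖ = aₖqₖ₋₁ + qₖ₋₂ (with p₋₁=1, p₋₂=0, q₋₁=0, q₋₂=1):
  k=0: a=10, p=10, q=1
  k=1: a=3, p=31, q=3
  k=2: a=3, p=103, q=10

103/10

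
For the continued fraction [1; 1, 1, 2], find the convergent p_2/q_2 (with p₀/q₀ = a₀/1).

3/2

Using pₖ = aₖpₖ₋₁ + pₖ₋₂, qₖ = aₖqₖ₋₁ + qₖ₋₂ (with p₋₁=1, p₋₂=0, q₋₁=0, q₋₂=1):
  k=0: a=1, p=1, q=1
  k=1: a=1, p=2, q=1
  k=2: a=1, p=3, q=2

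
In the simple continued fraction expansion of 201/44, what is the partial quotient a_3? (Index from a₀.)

201 = 4·44 + 25   →  a_0 = 4
44 = 1·25 + 19   →  a_1 = 1
25 = 1·19 + 6   →  a_2 = 1
19 = 3·6 + 1   →  a_3 = 3

3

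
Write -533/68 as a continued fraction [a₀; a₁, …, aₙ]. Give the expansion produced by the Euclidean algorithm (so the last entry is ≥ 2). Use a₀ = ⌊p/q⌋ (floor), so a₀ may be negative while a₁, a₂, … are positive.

-533 = -8*68 + 11
68 = 6*11 + 2
11 = 5*2 + 1
2 = 2*1 + 0  (stop)
So -533/68 = [-8; 6, 5, 2].

[-8; 6, 5, 2]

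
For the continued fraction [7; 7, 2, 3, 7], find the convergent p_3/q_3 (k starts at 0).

Using pₖ = aₖpₖ₋₁ + pₖ₋₂, qₖ = aₖqₖ₋₁ + qₖ₋₂ (with p₋₁=1, p₋₂=0, q₋₁=0, q₋₂=1):
  k=0: a=7, p=7, q=1
  k=1: a=7, p=50, q=7
  k=2: a=2, p=107, q=15
  k=3: a=3, p=371, q=52

371/52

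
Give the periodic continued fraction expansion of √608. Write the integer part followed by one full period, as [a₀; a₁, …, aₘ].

[24; 1, 1, 1, 11, 1, 1, 1, 48]

a₀ = ⌊√608⌋ = 24.
With m₀=0, d₀=1 and mₖ₊₁ = dₖaₖ − mₖ, dₖ₊₁ = (n − mₖ₊₁²)/dₖ, aₖ₊₁ = ⌊(a₀+mₖ₊₁)/dₖ₊₁⌋:
  k=1: m=24, d=32, a=1
  k=2: m=8, d=17, a=1
  k=3: m=9, d=31, a=1
  k=4: m=22, d=4, a=11
  k=5: m=22, d=31, a=1
  k=6: m=9, d=17, a=1
  k=7: m=8, d=32, a=1
  k=8: m=24, d=1, a=48
d=1 and a=2a₀=48 at k=8, so the next step gives (m, d) = (24, 32) again — its k=1 value — and the period has length 8.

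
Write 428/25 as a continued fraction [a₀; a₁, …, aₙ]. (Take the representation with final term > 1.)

428 = 17*25 + 3
25 = 8*3 + 1
3 = 3*1 + 0  (stop)
So 428/25 = [17; 8, 3].

[17; 8, 3]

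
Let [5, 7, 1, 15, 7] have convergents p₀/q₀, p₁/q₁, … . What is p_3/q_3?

651/127

Using pₖ = aₖpₖ₋₁ + pₖ₋₂, qₖ = aₖqₖ₋₁ + qₖ₋₂ (with p₋₁=1, p₋₂=0, q₋₁=0, q₋₂=1):
  k=0: a=5, p=5, q=1
  k=1: a=7, p=36, q=7
  k=2: a=1, p=41, q=8
  k=3: a=15, p=651, q=127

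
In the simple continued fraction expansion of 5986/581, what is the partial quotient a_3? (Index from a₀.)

5986 = 10·581 + 176   →  a_0 = 10
581 = 3·176 + 53   →  a_1 = 3
176 = 3·53 + 17   →  a_2 = 3
53 = 3·17 + 2   →  a_3 = 3

3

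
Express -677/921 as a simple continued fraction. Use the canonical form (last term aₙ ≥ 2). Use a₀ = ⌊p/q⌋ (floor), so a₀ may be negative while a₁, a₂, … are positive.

[-1; 3, 1, 3, 2, 3, 2, 3]

-677 = -1·921 + 244
921 = 3·244 + 189
244 = 1·189 + 55
189 = 3·55 + 24
55 = 2·24 + 7
24 = 3·7 + 3
7 = 2·3 + 1
3 = 3·1 + 0  (stop)
So -677/921 = [-1; 3, 1, 3, 2, 3, 2, 3].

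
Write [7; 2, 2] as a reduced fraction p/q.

Fold from the inside: start with 2/1.
  2 + 1/2 = 5/2
  7 + 2/5 = 37/5

37/5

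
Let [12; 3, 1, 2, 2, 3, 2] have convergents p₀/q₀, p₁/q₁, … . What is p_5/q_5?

Using pₖ = aₖpₖ₋₁ + pₖ₋₂, qₖ = aₖqₖ₋₁ + qₖ₋₂ (with p₋₁=1, p₋₂=0, q₋₁=0, q₋₂=1):
  k=0: a=12, p=12, q=1
  k=1: a=3, p=37, q=3
  k=2: a=1, p=49, q=4
  k=3: a=2, p=135, q=11
  k=4: a=2, p=319, q=26
  k=5: a=3, p=1092, q=89

1092/89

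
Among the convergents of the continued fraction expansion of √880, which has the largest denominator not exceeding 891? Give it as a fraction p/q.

√880 = [29; 1, 1, 1, 58, …] (period length 4).
Convergents:
  p_0/q_0 = 29/1
  p_1/q_1 = 30/1
  p_2/q_2 = 59/2
  p_3/q_3 = 89/3
  p_4/q_4 = 5221/176
  p_5/q_5 = 5310/179
  p_6/q_6 = 10531/355
  p_7/q_7 = 15841/534
  p_8/q_8 = 929309/31327
q_7 = 534 ≤ 891 < 31327 = q_8, so the answer is 15841/534.

15841/534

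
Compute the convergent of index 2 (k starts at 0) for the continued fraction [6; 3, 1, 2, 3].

Using pₖ = aₖpₖ₋₁ + pₖ₋₂, qₖ = aₖqₖ₋₁ + qₖ₋₂ (with p₋₁=1, p₋₂=0, q₋₁=0, q₋₂=1):
  k=0: a=6, p=6, q=1
  k=1: a=3, p=19, q=3
  k=2: a=1, p=25, q=4

25/4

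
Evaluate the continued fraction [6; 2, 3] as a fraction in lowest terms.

45/7

Fold from the inside: start with 3/1.
  2 + 1/3 = 7/3
  6 + 3/7 = 45/7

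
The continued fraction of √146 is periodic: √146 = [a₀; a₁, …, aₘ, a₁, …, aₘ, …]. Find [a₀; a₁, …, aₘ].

a₀ = ⌊√146⌋ = 12.
With m₀=0, d₀=1 and mₖ₊₁ = dₖaₖ − mₖ, dₖ₊₁ = (n − mₖ₊₁²)/dₖ, aₖ₊₁ = ⌊(a₀+mₖ₊₁)/dₖ₊₁⌋:
  k=1: m=12, d=2, a=12
  k=2: m=12, d=1, a=24
d=1 and a=2a₀=24 at k=2, so the next step gives (m, d) = (12, 2) again — its k=1 value — and the period has length 2.

[12; 12, 24]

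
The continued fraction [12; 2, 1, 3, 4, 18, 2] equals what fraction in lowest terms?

21769/1761

Fold from the inside: start with 2/1.
  18 + 1/2 = 37/2
  4 + 2/37 = 150/37
  3 + 37/150 = 487/150
  1 + 150/487 = 637/487
  2 + 487/637 = 1761/637
  12 + 637/1761 = 21769/1761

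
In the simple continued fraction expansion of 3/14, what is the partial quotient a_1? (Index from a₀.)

4

3 = 0·14 + 3   →  a_0 = 0
14 = 4·3 + 2   →  a_1 = 4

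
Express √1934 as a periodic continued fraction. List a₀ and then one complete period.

[43; 1, 42, 1, 86]

a₀ = ⌊√1934⌋ = 43.
With m₀=0, d₀=1 and mₖ₊₁ = dₖaₖ − mₖ, dₖ₊₁ = (n − mₖ₊₁²)/dₖ, aₖ₊₁ = ⌊(a₀+mₖ₊₁)/dₖ₊₁⌋:
  k=1: m=43, d=85, a=1
  k=2: m=42, d=2, a=42
  k=3: m=42, d=85, a=1
  k=4: m=43, d=1, a=86
d=1 and a=2a₀=86 at k=4, so the next step gives (m, d) = (43, 85) again — its k=1 value — and the period has length 4.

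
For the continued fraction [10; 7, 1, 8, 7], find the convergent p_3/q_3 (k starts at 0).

Using pₖ = aₖpₖ₋₁ + pₖ₋₂, qₖ = aₖqₖ₋₁ + qₖ₋₂ (with p₋₁=1, p₋₂=0, q₋₁=0, q₋₂=1):
  k=0: a=10, p=10, q=1
  k=1: a=7, p=71, q=7
  k=2: a=1, p=81, q=8
  k=3: a=8, p=719, q=71

719/71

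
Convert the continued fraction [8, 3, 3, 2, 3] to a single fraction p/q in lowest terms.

656/79

Fold from the inside: start with 3/1.
  2 + 1/3 = 7/3
  3 + 3/7 = 24/7
  3 + 7/24 = 79/24
  8 + 24/79 = 656/79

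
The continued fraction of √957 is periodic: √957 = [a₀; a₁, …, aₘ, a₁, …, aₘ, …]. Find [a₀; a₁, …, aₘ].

[30; 1, 14, 2, 14, 1, 60]

a₀ = ⌊√957⌋ = 30.
With m₀=0, d₀=1 and mₖ₊₁ = dₖaₖ − mₖ, dₖ₊₁ = (n − mₖ₊₁²)/dₖ, aₖ₊₁ = ⌊(a₀+mₖ₊₁)/dₖ₊₁⌋:
  k=1: m=30, d=57, a=1
  k=2: m=27, d=4, a=14
  k=3: m=29, d=29, a=2
  k=4: m=29, d=4, a=14
  k=5: m=27, d=57, a=1
  k=6: m=30, d=1, a=60
d=1 and a=2a₀=60 at k=6, so the next step gives (m, d) = (30, 57) again — its k=1 value — and the period has length 6.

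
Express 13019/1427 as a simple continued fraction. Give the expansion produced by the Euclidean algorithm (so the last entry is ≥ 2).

13019 = 9×1427 + 176
1427 = 8×176 + 19
176 = 9×19 + 5
19 = 3×5 + 4
5 = 1×4 + 1
4 = 4×1 + 0  (stop)
So 13019/1427 = [9; 8, 9, 3, 1, 4].

[9; 8, 9, 3, 1, 4]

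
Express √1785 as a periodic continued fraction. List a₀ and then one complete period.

a₀ = ⌊√1785⌋ = 42.
With m₀=0, d₀=1 and mₖ₊₁ = dₖaₖ − mₖ, dₖ₊₁ = (n − mₖ₊₁²)/dₖ, aₖ₊₁ = ⌊(a₀+mₖ₊₁)/dₖ₊₁⌋:
  k=1: m=42, d=21, a=4
  k=2: m=42, d=1, a=84
d=1 and a=2a₀=84 at k=2, so the next step gives (m, d) = (42, 21) again — its k=1 value — and the period has length 2.

[42; 4, 84]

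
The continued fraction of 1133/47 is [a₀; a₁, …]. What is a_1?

1133 = 24·47 + 5   →  a_0 = 24
47 = 9·5 + 2   →  a_1 = 9

9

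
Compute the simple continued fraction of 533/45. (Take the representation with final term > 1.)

533 = 11·45 + 38
45 = 1·38 + 7
38 = 5·7 + 3
7 = 2·3 + 1
3 = 3·1 + 0  (stop)
So 533/45 = [11; 1, 5, 2, 3].

[11; 1, 5, 2, 3]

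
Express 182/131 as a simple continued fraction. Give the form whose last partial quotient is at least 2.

[1; 2, 1, 1, 3, 7]

182 = 1×131 + 51
131 = 2×51 + 29
51 = 1×29 + 22
29 = 1×22 + 7
22 = 3×7 + 1
7 = 7×1 + 0  (stop)
So 182/131 = [1; 2, 1, 1, 3, 7].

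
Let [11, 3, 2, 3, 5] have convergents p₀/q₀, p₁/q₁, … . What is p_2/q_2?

79/7

Using pₖ = aₖpₖ₋₁ + pₖ₋₂, qₖ = aₖqₖ₋₁ + qₖ₋₂ (with p₋₁=1, p₋₂=0, q₋₁=0, q₋₂=1):
  k=0: a=11, p=11, q=1
  k=1: a=3, p=34, q=3
  k=2: a=2, p=79, q=7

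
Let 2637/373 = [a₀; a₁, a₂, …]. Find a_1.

14

2637 = 7·373 + 26   →  a_0 = 7
373 = 14·26 + 9   →  a_1 = 14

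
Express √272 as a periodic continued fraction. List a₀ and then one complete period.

[16; 2, 32]

a₀ = ⌊√272⌋ = 16.
With m₀=0, d₀=1 and mₖ₊₁ = dₖaₖ − mₖ, dₖ₊₁ = (n − mₖ₊₁²)/dₖ, aₖ₊₁ = ⌊(a₀+mₖ₊₁)/dₖ₊₁⌋:
  k=1: m=16, d=16, a=2
  k=2: m=16, d=1, a=32
d=1 and a=2a₀=32 at k=2, so the next step gives (m, d) = (16, 16) again — its k=1 value — and the period has length 2.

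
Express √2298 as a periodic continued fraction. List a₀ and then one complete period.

a₀ = ⌊√2298⌋ = 47.

[47; 1, 14, 1, 94]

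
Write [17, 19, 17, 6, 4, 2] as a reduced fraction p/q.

312316/18315

Fold from the inside: start with 2/1.
  4 + 1/2 = 9/2
  6 + 2/9 = 56/9
  17 + 9/56 = 961/56
  19 + 56/961 = 18315/961
  17 + 961/18315 = 312316/18315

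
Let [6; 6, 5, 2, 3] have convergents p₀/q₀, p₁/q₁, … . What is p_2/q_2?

191/31

Using pₖ = aₖpₖ₋₁ + pₖ₋₂, qₖ = aₖqₖ₋₁ + qₖ₋₂ (with p₋₁=1, p₋₂=0, q₋₁=0, q₋₂=1):
  k=0: a=6, p=6, q=1
  k=1: a=6, p=37, q=6
  k=2: a=5, p=191, q=31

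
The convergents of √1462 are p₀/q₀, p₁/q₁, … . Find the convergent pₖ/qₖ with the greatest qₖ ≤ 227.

√1462 = [38; 4, 4, 4, 76, …] (period length 4).
Convergents:
  p_0/q_0 = 38/1
  p_1/q_1 = 153/4
  p_2/q_2 = 650/17
  p_3/q_3 = 2753/72
  p_4/q_4 = 209878/5489
q_3 = 72 ≤ 227 < 5489 = q_4, so the answer is 2753/72.

2753/72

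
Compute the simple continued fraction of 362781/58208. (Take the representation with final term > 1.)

[6; 4, 3, 3, 8, 9, 2, 8]

362781 = 6*58208 + 13533
58208 = 4*13533 + 4076
13533 = 3*4076 + 1305
4076 = 3*1305 + 161
1305 = 8*161 + 17
161 = 9*17 + 8
17 = 2*8 + 1
8 = 8*1 + 0  (stop)
So 362781/58208 = [6; 4, 3, 3, 8, 9, 2, 8].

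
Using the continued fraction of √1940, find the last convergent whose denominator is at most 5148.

√1940 = [44; 22, 88, …] (period length 2).
Convergents:
  p_0/q_0 = 44/1
  p_1/q_1 = 969/22
  p_2/q_2 = 85316/1937
  p_3/q_3 = 1877921/42636
q_2 = 1937 ≤ 5148 < 42636 = q_3, so the answer is 85316/1937.

85316/1937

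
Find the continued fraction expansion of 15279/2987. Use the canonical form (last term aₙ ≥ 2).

[5; 8, 1, 2, 6, 2, 2, 3]

15279 = 5*2987 + 344
2987 = 8*344 + 235
344 = 1*235 + 109
235 = 2*109 + 17
109 = 6*17 + 7
17 = 2*7 + 3
7 = 2*3 + 1
3 = 3*1 + 0  (stop)
So 15279/2987 = [5; 8, 1, 2, 6, 2, 2, 3].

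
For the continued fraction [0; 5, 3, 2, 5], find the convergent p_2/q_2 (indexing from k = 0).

3/16

Using pₖ = aₖpₖ₋₁ + pₖ₋₂, qₖ = aₖqₖ₋₁ + qₖ₋₂ (with p₋₁=1, p₋₂=0, q₋₁=0, q₋₂=1):
  k=0: a=0, p=0, q=1
  k=1: a=5, p=1, q=5
  k=2: a=3, p=3, q=16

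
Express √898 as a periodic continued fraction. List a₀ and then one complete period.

a₀ = ⌊√898⌋ = 29.
With m₀=0, d₀=1 and mₖ₊₁ = dₖaₖ − mₖ, dₖ₊₁ = (n − mₖ₊₁²)/dₖ, aₖ₊₁ = ⌊(a₀+mₖ₊₁)/dₖ₊₁⌋:
  k=1: m=29, d=57, a=1
  k=2: m=28, d=2, a=28
  k=3: m=28, d=57, a=1
  k=4: m=29, d=1, a=58
d=1 and a=2a₀=58 at k=4, so the next step gives (m, d) = (29, 57) again — its k=1 value — and the period has length 4.

[29; 1, 28, 1, 58]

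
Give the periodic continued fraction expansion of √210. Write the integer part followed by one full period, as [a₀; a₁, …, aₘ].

[14; 2, 28]

a₀ = ⌊√210⌋ = 14.
With m₀=0, d₀=1 and mₖ₊₁ = dₖaₖ − mₖ, dₖ₊₁ = (n − mₖ₊₁²)/dₖ, aₖ₊₁ = ⌊(a₀+mₖ₊₁)/dₖ₊₁⌋:
  k=1: m=14, d=14, a=2
  k=2: m=14, d=1, a=28
d=1 and a=2a₀=28 at k=2, so the next step gives (m, d) = (14, 14) again — its k=1 value — and the period has length 2.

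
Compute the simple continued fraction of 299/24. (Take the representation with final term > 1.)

[12; 2, 5, 2]

299 = 12×24 + 11
24 = 2×11 + 2
11 = 5×2 + 1
2 = 2×1 + 0  (stop)
So 299/24 = [12; 2, 5, 2].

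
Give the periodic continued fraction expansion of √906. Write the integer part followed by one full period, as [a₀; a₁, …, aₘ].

[30; 10, 60]

a₀ = ⌊√906⌋ = 30.
With m₀=0, d₀=1 and mₖ₊₁ = dₖaₖ − mₖ, dₖ₊₁ = (n − mₖ₊₁²)/dₖ, aₖ₊₁ = ⌊(a₀+mₖ₊₁)/dₖ₊₁⌋:
  k=1: m=30, d=6, a=10
  k=2: m=30, d=1, a=60
d=1 and a=2a₀=60 at k=2, so the next step gives (m, d) = (30, 6) again — its k=1 value — and the period has length 2.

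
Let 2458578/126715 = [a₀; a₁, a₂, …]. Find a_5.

12

2458578 = 19·126715 + 50993   →  a_0 = 19
126715 = 2·50993 + 24729   →  a_1 = 2
50993 = 2·24729 + 1535   →  a_2 = 2
24729 = 16·1535 + 169   →  a_3 = 16
1535 = 9·169 + 14   →  a_4 = 9
169 = 12·14 + 1   →  a_5 = 12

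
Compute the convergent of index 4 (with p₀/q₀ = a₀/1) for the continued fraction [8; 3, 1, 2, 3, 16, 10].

306/37

Using pₖ = aₖpₖ₋₁ + pₖ₋₂, qₖ = aₖqₖ₋₁ + qₖ₋₂ (with p₋₁=1, p₋₂=0, q₋₁=0, q₋₂=1):
  k=0: a=8, p=8, q=1
  k=1: a=3, p=25, q=3
  k=2: a=1, p=33, q=4
  k=3: a=2, p=91, q=11
  k=4: a=3, p=306, q=37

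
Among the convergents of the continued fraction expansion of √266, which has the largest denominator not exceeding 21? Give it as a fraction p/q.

212/13

√266 = [16; 3, 4, 3, 32, …] (period length 4).
Convergents:
  p_0/q_0 = 16/1
  p_1/q_1 = 49/3
  p_2/q_2 = 212/13
  p_3/q_3 = 685/42
q_2 = 13 ≤ 21 < 42 = q_3, so the answer is 212/13.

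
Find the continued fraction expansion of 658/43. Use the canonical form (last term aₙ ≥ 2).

658 = 15*43 + 13
43 = 3*13 + 4
13 = 3*4 + 1
4 = 4*1 + 0  (stop)
So 658/43 = [15; 3, 3, 4].

[15; 3, 3, 4]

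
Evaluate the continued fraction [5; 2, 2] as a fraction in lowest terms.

Using pₖ = aₖpₖ₋₁ + pₖ₋₂ and qₖ = aₖqₖ₋₁ + qₖ₋₂:
  k=0: a=5, p=5, q=1
  k=1: a=2, p=11, q=2
  k=2: a=2, p=27, q=5

27/5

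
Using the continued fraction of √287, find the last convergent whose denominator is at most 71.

288/17

√287 = [16; 1, 15, 1, 32, …] (period length 4).
Convergents:
  p_0/q_0 = 16/1
  p_1/q_1 = 17/1
  p_2/q_2 = 271/16
  p_3/q_3 = 288/17
  p_4/q_4 = 9487/560
q_3 = 17 ≤ 71 < 560 = q_4, so the answer is 288/17.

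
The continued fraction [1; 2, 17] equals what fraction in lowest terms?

Using pₖ = aₖpₖ₋₁ + pₖ₋₂ and qₖ = aₖqₖ₋₁ + qₖ₋₂:
  k=0: a=1, p=1, q=1
  k=1: a=2, p=3, q=2
  k=2: a=17, p=52, q=35

52/35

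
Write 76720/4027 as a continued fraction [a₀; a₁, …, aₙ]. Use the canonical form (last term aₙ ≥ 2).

[19; 19, 2, 4, 1, 18]

76720 = 19·4027 + 207
4027 = 19·207 + 94
207 = 2·94 + 19
94 = 4·19 + 18
19 = 1·18 + 1
18 = 18·1 + 0  (stop)
So 76720/4027 = [19; 19, 2, 4, 1, 18].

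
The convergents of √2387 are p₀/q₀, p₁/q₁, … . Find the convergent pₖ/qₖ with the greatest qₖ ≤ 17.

√2387 = [48; 1, 5, 1, 96, …] (period length 4).
Convergents:
  p_0/q_0 = 48/1
  p_1/q_1 = 49/1
  p_2/q_2 = 293/6
  p_3/q_3 = 342/7
  p_4/q_4 = 33125/678
q_3 = 7 ≤ 17 < 678 = q_4, so the answer is 342/7.

342/7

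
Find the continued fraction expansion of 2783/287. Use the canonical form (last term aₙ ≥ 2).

2783 = 9*287 + 200
287 = 1*200 + 87
200 = 2*87 + 26
87 = 3*26 + 9
26 = 2*9 + 8
9 = 1*8 + 1
8 = 8*1 + 0  (stop)
So 2783/287 = [9; 1, 2, 3, 2, 1, 8].

[9; 1, 2, 3, 2, 1, 8]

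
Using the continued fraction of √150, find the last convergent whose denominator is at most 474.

4801/392

√150 = [12; 4, 24, …] (period length 2).
Convergents:
  p_0/q_0 = 12/1
  p_1/q_1 = 49/4
  p_2/q_2 = 1188/97
  p_3/q_3 = 4801/392
  p_4/q_4 = 116412/9505
q_3 = 392 ≤ 474 < 9505 = q_4, so the answer is 4801/392.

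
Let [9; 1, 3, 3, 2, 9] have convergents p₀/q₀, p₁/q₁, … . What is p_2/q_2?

39/4

Using pₖ = aₖpₖ₋₁ + pₖ₋₂, qₖ = aₖqₖ₋₁ + qₖ₋₂ (with p₋₁=1, p₋₂=0, q₋₁=0, q₋₂=1):
  k=0: a=9, p=9, q=1
  k=1: a=1, p=10, q=1
  k=2: a=3, p=39, q=4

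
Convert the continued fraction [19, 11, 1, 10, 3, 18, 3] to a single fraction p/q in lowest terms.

432595/22668

Fold from the inside: start with 3/1.
  18 + 1/3 = 55/3
  3 + 3/55 = 168/55
  10 + 55/168 = 1735/168
  1 + 168/1735 = 1903/1735
  11 + 1735/1903 = 22668/1903
  19 + 1903/22668 = 432595/22668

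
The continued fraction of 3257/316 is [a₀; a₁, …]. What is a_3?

1

3257 = 10·316 + 97   →  a_0 = 10
316 = 3·97 + 25   →  a_1 = 3
97 = 3·25 + 22   →  a_2 = 3
25 = 1·22 + 3   →  a_3 = 1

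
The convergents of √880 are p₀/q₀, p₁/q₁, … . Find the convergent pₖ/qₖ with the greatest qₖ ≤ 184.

5310/179

√880 = [29; 1, 1, 1, 58, …] (period length 4).
Convergents:
  p_0/q_0 = 29/1
  p_1/q_1 = 30/1
  p_2/q_2 = 59/2
  p_3/q_3 = 89/3
  p_4/q_4 = 5221/176
  p_5/q_5 = 5310/179
  p_6/q_6 = 10531/355
q_5 = 179 ≤ 184 < 355 = q_6, so the answer is 5310/179.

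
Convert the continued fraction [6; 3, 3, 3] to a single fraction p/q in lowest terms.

Fold from the inside: start with 3/1.
  3 + 1/3 = 10/3
  3 + 3/10 = 33/10
  6 + 10/33 = 208/33

208/33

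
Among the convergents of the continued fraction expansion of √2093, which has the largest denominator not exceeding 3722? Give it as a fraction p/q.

66977/1464

√2093 = [45; 1, 2, 1, 90, …] (period length 4).
Convergents:
  p_0/q_0 = 45/1
  p_1/q_1 = 46/1
  p_2/q_2 = 137/3
  p_3/q_3 = 183/4
  p_4/q_4 = 16607/363
  p_5/q_5 = 16790/367
  p_6/q_6 = 50187/1097
  p_7/q_7 = 66977/1464
  p_8/q_8 = 6078117/132857
q_7 = 1464 ≤ 3722 < 132857 = q_8, so the answer is 66977/1464.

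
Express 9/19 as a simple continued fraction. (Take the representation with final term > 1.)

9 = 0×19 + 9
19 = 2×9 + 1
9 = 9×1 + 0  (stop)
So 9/19 = [0; 2, 9].

[0; 2, 9]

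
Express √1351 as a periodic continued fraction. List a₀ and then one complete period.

a₀ = ⌊√1351⌋ = 36.
With m₀=0, d₀=1 and mₖ₊₁ = dₖaₖ − mₖ, dₖ₊₁ = (n − mₖ₊₁²)/dₖ, aₖ₊₁ = ⌊(a₀+mₖ₊₁)/dₖ₊₁⌋:
  k=1: m=36, d=55, a=1
  k=2: m=19, d=18, a=3
  k=3: m=35, d=7, a=10
  k=4: m=35, d=18, a=3
  k=5: m=19, d=55, a=1
  k=6: m=36, d=1, a=72
d=1 and a=2a₀=72 at k=6, so the next step gives (m, d) = (36, 55) again — its k=1 value — and the period has length 6.

[36; 1, 3, 10, 3, 1, 72]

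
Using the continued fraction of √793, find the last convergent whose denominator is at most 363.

√793 = [28; 6, 4, 6, 56, …] (period length 4).
Convergents:
  p_0/q_0 = 28/1
  p_1/q_1 = 169/6
  p_2/q_2 = 704/25
  p_3/q_3 = 4393/156
  p_4/q_4 = 246712/8761
q_3 = 156 ≤ 363 < 8761 = q_4, so the answer is 4393/156.

4393/156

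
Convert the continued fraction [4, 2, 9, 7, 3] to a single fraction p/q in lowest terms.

1897/424

Fold from the inside: start with 3/1.
  7 + 1/3 = 22/3
  9 + 3/22 = 201/22
  2 + 22/201 = 424/201
  4 + 201/424 = 1897/424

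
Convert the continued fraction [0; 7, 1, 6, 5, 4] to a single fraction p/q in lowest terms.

Fold from the inside: start with 4/1.
  5 + 1/4 = 21/4
  6 + 4/21 = 130/21
  1 + 21/130 = 151/130
  7 + 130/151 = 1187/151
  0 + 151/1187 = 151/1187

151/1187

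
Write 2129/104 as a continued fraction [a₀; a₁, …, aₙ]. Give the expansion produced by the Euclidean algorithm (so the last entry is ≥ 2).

2129 = 20×104 + 49
104 = 2×49 + 6
49 = 8×6 + 1
6 = 6×1 + 0  (stop)
So 2129/104 = [20; 2, 8, 6].

[20; 2, 8, 6]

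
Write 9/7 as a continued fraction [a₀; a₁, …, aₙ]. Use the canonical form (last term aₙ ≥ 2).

9 = 1·7 + 2
7 = 3·2 + 1
2 = 2·1 + 0  (stop)
So 9/7 = [1; 3, 2].

[1; 3, 2]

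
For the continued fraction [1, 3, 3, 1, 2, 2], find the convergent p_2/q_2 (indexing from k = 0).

Using pₖ = aₖpₖ₋₁ + pₖ₋₂, qₖ = aₖqₖ₋₁ + qₖ₋₂ (with p₋₁=1, p₋₂=0, q₋₁=0, q₋₂=1):
  k=0: a=1, p=1, q=1
  k=1: a=3, p=4, q=3
  k=2: a=3, p=13, q=10

13/10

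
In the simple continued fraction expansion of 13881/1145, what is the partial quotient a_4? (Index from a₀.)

2

13881 = 12·1145 + 141   →  a_0 = 12
1145 = 8·141 + 17   →  a_1 = 8
141 = 8·17 + 5   →  a_2 = 8
17 = 3·5 + 2   →  a_3 = 3
5 = 2·2 + 1   →  a_4 = 2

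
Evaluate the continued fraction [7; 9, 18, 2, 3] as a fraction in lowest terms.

8305/1168

Using pₖ = aₖpₖ₋₁ + pₖ₋₂ and qₖ = aₖqₖ₋₁ + qₖ₋₂:
  k=0: a=7, p=7, q=1
  k=1: a=9, p=64, q=9
  k=2: a=18, p=1159, q=163
  k=3: a=2, p=2382, q=335
  k=4: a=3, p=8305, q=1168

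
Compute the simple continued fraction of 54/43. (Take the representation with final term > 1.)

[1; 3, 1, 10]

54 = 1·43 + 11
43 = 3·11 + 10
11 = 1·10 + 1
10 = 10·1 + 0  (stop)
So 54/43 = [1; 3, 1, 10].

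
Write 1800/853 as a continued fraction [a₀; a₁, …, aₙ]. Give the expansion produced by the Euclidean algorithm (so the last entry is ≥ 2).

1800 = 2×853 + 94
853 = 9×94 + 7
94 = 13×7 + 3
7 = 2×3 + 1
3 = 3×1 + 0  (stop)
So 1800/853 = [2; 9, 13, 2, 3].

[2; 9, 13, 2, 3]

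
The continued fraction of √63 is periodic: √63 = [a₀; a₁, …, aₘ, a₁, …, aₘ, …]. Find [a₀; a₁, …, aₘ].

a₀ = ⌊√63⌋ = 7.

[7; 1, 14]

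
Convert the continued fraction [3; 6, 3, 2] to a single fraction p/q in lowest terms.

Using pₖ = aₖpₖ₋₁ + pₖ₋₂ and qₖ = aₖqₖ₋₁ + qₖ₋₂:
  k=0: a=3, p=3, q=1
  k=1: a=6, p=19, q=6
  k=2: a=3, p=60, q=19
  k=3: a=2, p=139, q=44

139/44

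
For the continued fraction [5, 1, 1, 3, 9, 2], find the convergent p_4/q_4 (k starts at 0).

Using pₖ = aₖpₖ₋₁ + pₖ₋₂, qₖ = aₖqₖ₋₁ + qₖ₋₂ (with p₋₁=1, p₋₂=0, q₋₁=0, q₋₂=1):
  k=0: a=5, p=5, q=1
  k=1: a=1, p=6, q=1
  k=2: a=1, p=11, q=2
  k=3: a=3, p=39, q=7
  k=4: a=9, p=362, q=65

362/65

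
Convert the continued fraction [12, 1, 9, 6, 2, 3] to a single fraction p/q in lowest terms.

Using pₖ = aₖpₖ₋₁ + pₖ₋₂ and qₖ = aₖqₖ₋₁ + qₖ₋₂:
  k=0: a=12, p=12, q=1
  k=1: a=1, p=13, q=1
  k=2: a=9, p=129, q=10
  k=3: a=6, p=787, q=61
  k=4: a=2, p=1703, q=132
  k=5: a=3, p=5896, q=457

5896/457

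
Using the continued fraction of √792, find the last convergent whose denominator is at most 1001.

√792 = [28; 7, 56, …] (period length 2).
Convergents:
  p_0/q_0 = 28/1
  p_1/q_1 = 197/7
  p_2/q_2 = 11060/393
  p_3/q_3 = 77617/2758
q_2 = 393 ≤ 1001 < 2758 = q_3, so the answer is 11060/393.

11060/393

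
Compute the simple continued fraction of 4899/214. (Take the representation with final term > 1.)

[22; 1, 8, 3, 3, 2]

4899 = 22×214 + 191
214 = 1×191 + 23
191 = 8×23 + 7
23 = 3×7 + 2
7 = 3×2 + 1
2 = 2×1 + 0  (stop)
So 4899/214 = [22; 1, 8, 3, 3, 2].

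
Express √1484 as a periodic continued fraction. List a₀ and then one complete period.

a₀ = ⌊√1484⌋ = 38.

[38; 1, 1, 10, 1, 1, 76]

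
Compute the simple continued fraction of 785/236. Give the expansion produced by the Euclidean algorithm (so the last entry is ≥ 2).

785 = 3*236 + 77
236 = 3*77 + 5
77 = 15*5 + 2
5 = 2*2 + 1
2 = 2*1 + 0  (stop)
So 785/236 = [3; 3, 15, 2, 2].

[3; 3, 15, 2, 2]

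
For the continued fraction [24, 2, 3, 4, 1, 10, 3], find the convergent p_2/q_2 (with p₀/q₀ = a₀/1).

171/7

Using pₖ = aₖpₖ₋₁ + pₖ₋₂, qₖ = aₖqₖ₋₁ + qₖ₋₂ (with p₋₁=1, p₋₂=0, q₋₁=0, q₋₂=1):
  k=0: a=24, p=24, q=1
  k=1: a=2, p=49, q=2
  k=2: a=3, p=171, q=7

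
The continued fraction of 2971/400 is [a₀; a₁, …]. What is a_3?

1

2971 = 7·400 + 171   →  a_0 = 7
400 = 2·171 + 58   →  a_1 = 2
171 = 2·58 + 55   →  a_2 = 2
58 = 1·55 + 3   →  a_3 = 1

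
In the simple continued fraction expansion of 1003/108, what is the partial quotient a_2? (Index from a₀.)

1003 = 9·108 + 31   →  a_0 = 9
108 = 3·31 + 15   →  a_1 = 3
31 = 2·15 + 1   →  a_2 = 2

2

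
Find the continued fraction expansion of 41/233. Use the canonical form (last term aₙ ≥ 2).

[0; 5, 1, 2, 6, 2]

41 = 0·233 + 41
233 = 5·41 + 28
41 = 1·28 + 13
28 = 2·13 + 2
13 = 6·2 + 1
2 = 2·1 + 0  (stop)
So 41/233 = [0; 5, 1, 2, 6, 2].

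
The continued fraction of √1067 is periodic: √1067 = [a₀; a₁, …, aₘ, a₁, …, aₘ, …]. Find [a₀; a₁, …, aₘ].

a₀ = ⌊√1067⌋ = 32.

[32; 1, 1, 1, 64]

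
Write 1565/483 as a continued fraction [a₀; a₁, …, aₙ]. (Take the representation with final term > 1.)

[3; 4, 6, 9, 2]

1565 = 3*483 + 116
483 = 4*116 + 19
116 = 6*19 + 2
19 = 9*2 + 1
2 = 2*1 + 0  (stop)
So 1565/483 = [3; 4, 6, 9, 2].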